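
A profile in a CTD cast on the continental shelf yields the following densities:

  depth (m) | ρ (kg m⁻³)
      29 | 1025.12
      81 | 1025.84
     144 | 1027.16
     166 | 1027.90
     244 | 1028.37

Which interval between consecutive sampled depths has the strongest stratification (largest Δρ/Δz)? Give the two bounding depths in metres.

144–166 m

Compute the density gradient over each adjacent pair:
  29–81 m: Δρ/Δz = 0.72/52 = 0.014 kg m⁻⁴
  81–144 m: Δρ/Δz = 1.32/63 = 0.021 kg m⁻⁴
  144–166 m: Δρ/Δz = 0.74/22 = 0.034 kg m⁻⁴
  166–244 m: Δρ/Δz = 0.47/78 = 6.0 × 10⁻³ kg m⁻⁴
The largest gradient is in the 144–166 m interval — the pycnocline.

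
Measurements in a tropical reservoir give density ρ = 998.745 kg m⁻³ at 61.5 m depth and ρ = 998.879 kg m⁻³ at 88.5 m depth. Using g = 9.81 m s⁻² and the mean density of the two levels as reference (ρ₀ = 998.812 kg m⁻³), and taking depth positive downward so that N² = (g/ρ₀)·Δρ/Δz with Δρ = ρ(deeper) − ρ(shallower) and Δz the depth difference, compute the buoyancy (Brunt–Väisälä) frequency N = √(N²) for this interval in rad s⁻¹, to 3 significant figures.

Δρ = 998.879 − 998.745 = 0.134 kg m⁻³ over Δz = 88.5 − 61.5 = 27 m.
N² = (9.81/998.812) × (0.134/27) = 4.8745 × 10⁻⁵ s⁻².
N = √(4.8745 × 10⁻⁵) = 6.9818 × 10⁻³ rad s⁻¹ ≈ 6.98 × 10⁻³ rad s⁻¹.

6.98 × 10⁻³ rad s⁻¹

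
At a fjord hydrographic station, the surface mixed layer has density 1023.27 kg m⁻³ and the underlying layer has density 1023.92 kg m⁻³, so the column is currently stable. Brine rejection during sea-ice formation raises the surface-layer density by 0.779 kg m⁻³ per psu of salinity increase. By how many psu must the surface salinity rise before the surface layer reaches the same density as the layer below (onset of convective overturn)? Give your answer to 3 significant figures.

Density deficit of the surface layer: 1023.92 − 1023.27 = 0.65 kg m⁻³.
Required change = 0.65 / 0.779 = 0.834 psu.

0.834 psu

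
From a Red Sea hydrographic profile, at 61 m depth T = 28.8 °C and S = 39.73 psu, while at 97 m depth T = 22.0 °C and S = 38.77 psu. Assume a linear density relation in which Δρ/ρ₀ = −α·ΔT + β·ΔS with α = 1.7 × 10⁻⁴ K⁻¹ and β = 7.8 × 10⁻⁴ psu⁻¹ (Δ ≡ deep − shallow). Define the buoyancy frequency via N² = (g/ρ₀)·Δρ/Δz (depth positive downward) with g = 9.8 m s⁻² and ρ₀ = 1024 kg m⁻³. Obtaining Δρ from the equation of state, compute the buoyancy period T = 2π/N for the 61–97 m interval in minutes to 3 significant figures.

9.95 min

ΔT = -6.8 K, ΔS = -0.96 psu (deep − shallow).
Δρ/ρ₀ = −αΔT + βΔS = 1.156 × 10⁻³ − 7.488 × 10⁻⁴ = 4.072 × 10⁻⁴, so Δρ ≈ 0.4170 kg m⁻³.
N² = (g/ρ₀)·Δρ/Δz = g·(Δρ/ρ₀)/Δz = 9.8 × 4.072 × 10⁻⁴ / 36 = 1.1085 × 10⁻⁴ s⁻².
N = √(1.1085 × 10⁻⁴) = 0.010529 rad s⁻¹ → T = 2π/N = 596.75 s = 9.9458 min ≈ 9.95 min.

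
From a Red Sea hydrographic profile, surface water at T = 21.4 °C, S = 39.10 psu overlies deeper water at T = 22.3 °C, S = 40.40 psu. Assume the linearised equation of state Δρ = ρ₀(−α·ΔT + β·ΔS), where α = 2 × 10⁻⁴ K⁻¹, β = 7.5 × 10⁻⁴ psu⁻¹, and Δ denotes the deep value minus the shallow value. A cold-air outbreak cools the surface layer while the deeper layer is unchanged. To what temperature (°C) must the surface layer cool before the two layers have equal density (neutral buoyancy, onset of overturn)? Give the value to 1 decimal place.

17.4 °C

Neutral buoyancy requires Δρ = 0, i.e. −α(T_deep − T_surf′) + β(S_deep − S_surf) = 0.
T_surf′ = T_deep − (β/α)·ΔS = 22.3 − (7.5 × 10⁻⁴/2 × 10⁻⁴)·(+1.30) = 17.425 °C.
Cooling required: 21.4 − (17.425) = 3.975 °C.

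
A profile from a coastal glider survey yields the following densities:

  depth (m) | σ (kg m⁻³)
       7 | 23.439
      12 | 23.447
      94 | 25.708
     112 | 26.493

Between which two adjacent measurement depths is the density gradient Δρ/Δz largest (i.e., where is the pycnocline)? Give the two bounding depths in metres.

94–112 m

Compute the density gradient over each adjacent pair:
  7–12 m: Δρ/Δz = 0.008/5 = 1.6 × 10⁻³ kg m⁻⁴
  12–94 m: Δρ/Δz = 2.261/82 = 0.028 kg m⁻⁴
  94–112 m: Δρ/Δz = 0.785/18 = 0.044 kg m⁻⁴
The largest gradient is in the 94–112 m interval — the pycnocline.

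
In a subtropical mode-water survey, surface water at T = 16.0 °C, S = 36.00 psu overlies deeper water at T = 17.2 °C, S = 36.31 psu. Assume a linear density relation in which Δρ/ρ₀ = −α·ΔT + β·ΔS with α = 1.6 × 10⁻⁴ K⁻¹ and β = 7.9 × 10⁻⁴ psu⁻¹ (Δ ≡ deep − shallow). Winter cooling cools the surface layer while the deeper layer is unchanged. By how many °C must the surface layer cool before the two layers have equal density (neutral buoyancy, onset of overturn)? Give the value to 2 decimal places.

Neutral buoyancy requires Δρ = 0, i.e. −α(T_deep − T_surf′) + β(S_deep − S_surf) = 0.
T_surf′ = T_deep − (β/α)·ΔS = 17.2 − (7.9 × 10⁻⁴/1.6 × 10⁻⁴)·(+0.31) = 15.6694 °C.
Cooling required: 16.0 − (15.6694) = 0.3306 °C.

0.33 °C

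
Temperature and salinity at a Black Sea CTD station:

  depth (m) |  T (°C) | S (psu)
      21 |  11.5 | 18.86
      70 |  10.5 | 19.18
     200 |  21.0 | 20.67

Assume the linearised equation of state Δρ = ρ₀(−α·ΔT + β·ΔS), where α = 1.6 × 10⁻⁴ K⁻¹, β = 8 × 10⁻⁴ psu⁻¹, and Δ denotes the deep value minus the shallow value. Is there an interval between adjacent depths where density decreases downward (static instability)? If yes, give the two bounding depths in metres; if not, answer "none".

Evaluate Δρ/ρ₀ = −αΔT + βΔS across each adjacent pair:
  21–70 m: −αΔT+βΔS = −(1.6 × 10⁻⁴)(-1.0)+(8 × 10⁻⁴)(+0.32) = 4.2 × 10⁻⁴ → stable
  70–200 m: −αΔT+βΔS = −(1.6 × 10⁻⁴)(+10.5)+(8 × 10⁻⁴)(+1.49) = -4.9 × 10⁻⁴ → UNSTABLE
The 70–200 m interval has Δρ < 0: lighter water underlies denser water.

70–200 m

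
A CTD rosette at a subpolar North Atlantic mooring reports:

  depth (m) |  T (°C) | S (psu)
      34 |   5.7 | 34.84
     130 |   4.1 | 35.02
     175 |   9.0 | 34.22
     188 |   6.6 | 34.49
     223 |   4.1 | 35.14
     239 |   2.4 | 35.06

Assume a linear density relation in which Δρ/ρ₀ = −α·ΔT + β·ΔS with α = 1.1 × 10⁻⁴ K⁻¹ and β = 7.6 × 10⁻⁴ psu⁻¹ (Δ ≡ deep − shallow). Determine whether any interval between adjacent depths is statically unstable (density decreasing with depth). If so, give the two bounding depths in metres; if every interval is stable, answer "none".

130–175 m

Evaluate Δρ/ρ₀ = −αΔT + βΔS across each adjacent pair:
  34–130 m: −αΔT+βΔS = −(1.1 × 10⁻⁴)(-1.6)+(7.6 × 10⁻⁴)(+0.18) = 3.1 × 10⁻⁴ → stable
  130–175 m: −αΔT+βΔS = −(1.1 × 10⁻⁴)(+4.9)+(7.6 × 10⁻⁴)(-0.80) = -1.1 × 10⁻³ → UNSTABLE
  175–188 m: −αΔT+βΔS = −(1.1 × 10⁻⁴)(-2.4)+(7.6 × 10⁻⁴)(+0.27) = 4.7 × 10⁻⁴ → stable
  188–223 m: −αΔT+βΔS = −(1.1 × 10⁻⁴)(-2.5)+(7.6 × 10⁻⁴)(+0.65) = 7.7 × 10⁻⁴ → stable
  223–239 m: −αΔT+βΔS = −(1.1 × 10⁻⁴)(-1.7)+(7.6 × 10⁻⁴)(-0.08) = 1.3 × 10⁻⁴ → stable
The 130–175 m interval has Δρ < 0: lighter water underlies denser water.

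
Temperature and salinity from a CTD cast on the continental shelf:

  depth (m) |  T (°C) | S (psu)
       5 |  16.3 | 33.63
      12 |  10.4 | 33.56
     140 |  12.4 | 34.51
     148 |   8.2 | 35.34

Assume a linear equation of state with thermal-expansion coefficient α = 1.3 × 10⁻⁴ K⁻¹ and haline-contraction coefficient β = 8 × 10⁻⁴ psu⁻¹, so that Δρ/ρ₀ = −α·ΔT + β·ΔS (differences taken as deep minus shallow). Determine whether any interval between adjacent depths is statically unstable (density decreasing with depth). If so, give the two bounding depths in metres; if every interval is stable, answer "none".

Evaluate Δρ/ρ₀ = −αΔT + βΔS across each adjacent pair:
  5–12 m: −αΔT+βΔS = −(1.3 × 10⁻⁴)(-5.9)+(8 × 10⁻⁴)(-0.07) = 7.1 × 10⁻⁴ → stable
  12–140 m: −αΔT+βΔS = −(1.3 × 10⁻⁴)(+2.0)+(8 × 10⁻⁴)(+0.95) = 5.0 × 10⁻⁴ → stable
  140–148 m: −αΔT+βΔS = −(1.3 × 10⁻⁴)(-4.2)+(8 × 10⁻⁴)(+0.83) = 1.2 × 10⁻³ → stable
Every interval has Δρ > 0: the column is stably stratified throughout.

none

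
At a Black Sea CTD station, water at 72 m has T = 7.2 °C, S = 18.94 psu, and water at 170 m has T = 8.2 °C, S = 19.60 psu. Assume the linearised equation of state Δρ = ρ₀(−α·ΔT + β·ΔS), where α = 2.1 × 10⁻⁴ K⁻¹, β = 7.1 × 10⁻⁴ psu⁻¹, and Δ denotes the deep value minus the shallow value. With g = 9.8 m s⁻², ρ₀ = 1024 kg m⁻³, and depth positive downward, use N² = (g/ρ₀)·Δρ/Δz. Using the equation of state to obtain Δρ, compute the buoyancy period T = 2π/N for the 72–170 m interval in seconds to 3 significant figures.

ΔT = +1.0 K, ΔS = +0.66 psu (deep − shallow).
Δρ/ρ₀ = −αΔT + βΔS = -2.10 × 10⁻⁴ + 4.686 × 10⁻⁴ = 2.586 × 10⁻⁴, so Δρ ≈ 0.2648 kg m⁻³.
N² = (g/ρ₀)·Δρ/Δz = g·(Δρ/ρ₀)/Δz = 9.8 × 2.586 × 10⁻⁴ / 98 = 2.5860 × 10⁻⁵ s⁻².
N = √(2.5860 × 10⁻⁵) = 5.0853 × 10⁻³ rad s⁻¹ → T = 2π/N = 1.2356 × 10³ s ≈ 1.24 × 10³ s.

1.24 × 10³ s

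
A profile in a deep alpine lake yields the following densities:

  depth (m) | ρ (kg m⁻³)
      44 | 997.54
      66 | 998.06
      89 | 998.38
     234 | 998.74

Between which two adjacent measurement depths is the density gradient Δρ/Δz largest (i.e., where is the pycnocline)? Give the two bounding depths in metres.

44–66 m

Compute the density gradient over each adjacent pair:
  44–66 m: Δρ/Δz = 0.52/22 = 0.024 kg m⁻⁴
  66–89 m: Δρ/Δz = 0.32/23 = 0.014 kg m⁻⁴
  89–234 m: Δρ/Δz = 0.36/145 = 2.5 × 10⁻³ kg m⁻⁴
The largest gradient is in the 44–66 m interval — the pycnocline.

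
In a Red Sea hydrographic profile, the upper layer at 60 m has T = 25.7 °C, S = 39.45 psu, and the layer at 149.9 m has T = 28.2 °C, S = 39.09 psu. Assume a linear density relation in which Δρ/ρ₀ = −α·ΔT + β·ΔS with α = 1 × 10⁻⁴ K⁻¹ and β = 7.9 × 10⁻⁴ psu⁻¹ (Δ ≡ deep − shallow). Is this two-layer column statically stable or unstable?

unstable

ΔT = 28.2 − 25.7 = +2.5 K and ΔS = 39.09 − 39.45 = -0.36 psu (deep − shallow).
−αΔT = -2.50 × 10⁻⁴; βΔS = -2.844 × 10⁻⁴; sum Δρ/ρ₀ = -5.344 × 10⁻⁴.
Δρ/ρ₀ < 0, so Δρ < 0: deeper water is lighter → statically unstable; the column would overturn.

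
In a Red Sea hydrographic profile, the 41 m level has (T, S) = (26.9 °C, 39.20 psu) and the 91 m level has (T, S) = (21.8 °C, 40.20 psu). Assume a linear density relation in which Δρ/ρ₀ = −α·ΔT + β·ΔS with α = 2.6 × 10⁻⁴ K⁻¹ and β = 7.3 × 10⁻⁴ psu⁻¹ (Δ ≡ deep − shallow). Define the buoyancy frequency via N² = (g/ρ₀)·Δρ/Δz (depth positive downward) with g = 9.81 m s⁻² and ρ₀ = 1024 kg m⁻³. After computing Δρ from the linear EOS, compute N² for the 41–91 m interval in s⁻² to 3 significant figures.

4.03 × 10⁻⁴ s⁻²

ΔT = -5.1 K, ΔS = +1.00 psu (deep − shallow).
Δρ/ρ₀ = −αΔT + βΔS = 1.326 × 10⁻³ + 7.30 × 10⁻⁴ = 2.056 × 10⁻³, so Δρ ≈ 2.105 kg m⁻³.
N² = (g/ρ₀)·Δρ/Δz = g·(Δρ/ρ₀)/Δz = 9.81 × 2.056 × 10⁻³ / 50 = 4.0339 × 10⁻⁴ s⁻² ≈ 4.03 × 10⁻⁴ s⁻².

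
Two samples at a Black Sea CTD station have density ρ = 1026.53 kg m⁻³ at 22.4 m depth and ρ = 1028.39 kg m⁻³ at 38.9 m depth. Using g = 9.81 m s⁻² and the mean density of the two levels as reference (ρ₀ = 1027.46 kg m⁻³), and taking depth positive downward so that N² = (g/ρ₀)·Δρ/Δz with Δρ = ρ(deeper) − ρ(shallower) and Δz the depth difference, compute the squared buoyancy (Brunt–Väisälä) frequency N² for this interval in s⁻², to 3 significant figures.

Δρ = 1028.39 − 1026.53 = 1.86 kg m⁻³ over Δz = 38.9 − 22.4 = 16.5 m.
N² = (9.81/1027.46) × (1.86/16.5) = 1.0763 × 10⁻³ s⁻² ≈ 1.08 × 10⁻³ s⁻².

1.08 × 10⁻³ s⁻²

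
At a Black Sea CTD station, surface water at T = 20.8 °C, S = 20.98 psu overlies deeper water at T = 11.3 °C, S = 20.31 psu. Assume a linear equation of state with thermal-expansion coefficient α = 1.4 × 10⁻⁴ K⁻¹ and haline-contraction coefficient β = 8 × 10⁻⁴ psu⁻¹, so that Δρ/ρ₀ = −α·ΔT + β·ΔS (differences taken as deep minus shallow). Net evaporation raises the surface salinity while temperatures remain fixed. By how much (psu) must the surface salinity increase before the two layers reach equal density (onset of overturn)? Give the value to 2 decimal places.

Neutral buoyancy requires −α(T_deep − T_surf) + β(S_deep − S_surf′) = 0.
S_surf′ = S_deep − (α/β)·ΔT = 20.31 − (1.4 × 10⁻⁴/8 × 10⁻⁴)·(-9.5) = 21.9725 psu.
Increase required: 21.9725 − 20.98 = 0.9925 psu.

0.99 psu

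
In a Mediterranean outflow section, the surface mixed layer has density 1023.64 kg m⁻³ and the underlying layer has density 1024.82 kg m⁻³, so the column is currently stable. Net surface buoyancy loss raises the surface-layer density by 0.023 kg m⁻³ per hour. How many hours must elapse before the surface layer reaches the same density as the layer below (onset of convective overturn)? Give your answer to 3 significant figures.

Density deficit of the surface layer: 1024.82 − 1023.64 = 1.18 kg m⁻³.
Required change = 1.18 / 0.023 = 51.3 hours.

51.3 hours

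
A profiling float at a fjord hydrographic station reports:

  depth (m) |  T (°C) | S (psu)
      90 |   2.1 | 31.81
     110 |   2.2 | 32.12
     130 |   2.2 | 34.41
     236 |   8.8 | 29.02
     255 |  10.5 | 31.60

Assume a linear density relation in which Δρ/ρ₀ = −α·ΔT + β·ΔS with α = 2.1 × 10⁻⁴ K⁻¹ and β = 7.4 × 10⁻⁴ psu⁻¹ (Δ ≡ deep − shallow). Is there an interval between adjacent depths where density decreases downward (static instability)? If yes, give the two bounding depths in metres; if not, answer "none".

130–236 m

Evaluate Δρ/ρ₀ = −αΔT + βΔS across each adjacent pair:
  90–110 m: −αΔT+βΔS = −(2.1 × 10⁻⁴)(+0.1)+(7.4 × 10⁻⁴)(+0.31) = 2.1 × 10⁻⁴ → stable
  110–130 m: −αΔT+βΔS = −(2.1 × 10⁻⁴)(+0.0)+(7.4 × 10⁻⁴)(+2.29) = 1.7 × 10⁻³ → stable
  130–236 m: −αΔT+βΔS = −(2.1 × 10⁻⁴)(+6.6)+(7.4 × 10⁻⁴)(-5.39) = -5.4 × 10⁻³ → UNSTABLE
  236–255 m: −αΔT+βΔS = −(2.1 × 10⁻⁴)(+1.7)+(7.4 × 10⁻⁴)(+2.58) = 1.6 × 10⁻³ → stable
The 130–236 m interval has Δρ < 0: lighter water underlies denser water.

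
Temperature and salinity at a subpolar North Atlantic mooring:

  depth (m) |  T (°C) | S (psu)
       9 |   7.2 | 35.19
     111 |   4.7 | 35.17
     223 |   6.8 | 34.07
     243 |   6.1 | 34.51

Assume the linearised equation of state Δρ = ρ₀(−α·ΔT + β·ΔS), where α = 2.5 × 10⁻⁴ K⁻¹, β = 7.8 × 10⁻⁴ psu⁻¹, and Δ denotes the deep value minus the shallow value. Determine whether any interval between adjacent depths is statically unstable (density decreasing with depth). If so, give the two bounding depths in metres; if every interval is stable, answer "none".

111–223 m

Evaluate Δρ/ρ₀ = −αΔT + βΔS across each adjacent pair:
  9–111 m: −αΔT+βΔS = −(2.5 × 10⁻⁴)(-2.5)+(7.8 × 10⁻⁴)(-0.02) = 6.1 × 10⁻⁴ → stable
  111–223 m: −αΔT+βΔS = −(2.5 × 10⁻⁴)(+2.1)+(7.8 × 10⁻⁴)(-1.10) = -1.4 × 10⁻³ → UNSTABLE
  223–243 m: −αΔT+βΔS = −(2.5 × 10⁻⁴)(-0.7)+(7.8 × 10⁻⁴)(+0.44) = 5.2 × 10⁻⁴ → stable
The 111–223 m interval has Δρ < 0: lighter water underlies denser water.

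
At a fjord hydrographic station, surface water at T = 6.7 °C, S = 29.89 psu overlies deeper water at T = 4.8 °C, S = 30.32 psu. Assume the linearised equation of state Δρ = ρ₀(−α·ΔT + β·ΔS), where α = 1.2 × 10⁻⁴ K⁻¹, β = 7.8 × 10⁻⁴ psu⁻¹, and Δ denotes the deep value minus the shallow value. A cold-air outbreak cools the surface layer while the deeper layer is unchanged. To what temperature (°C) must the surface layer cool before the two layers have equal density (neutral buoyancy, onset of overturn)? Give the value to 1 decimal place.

2.0 °C

Neutral buoyancy requires Δρ = 0, i.e. −α(T_deep − T_surf′) + β(S_deep − S_surf) = 0.
T_surf′ = T_deep − (β/α)·ΔS = 4.8 − (7.8 × 10⁻⁴/1.2 × 10⁻⁴)·(+0.43) = 2.005 °C.
Cooling required: 6.7 − (2.005) = 4.695 °C.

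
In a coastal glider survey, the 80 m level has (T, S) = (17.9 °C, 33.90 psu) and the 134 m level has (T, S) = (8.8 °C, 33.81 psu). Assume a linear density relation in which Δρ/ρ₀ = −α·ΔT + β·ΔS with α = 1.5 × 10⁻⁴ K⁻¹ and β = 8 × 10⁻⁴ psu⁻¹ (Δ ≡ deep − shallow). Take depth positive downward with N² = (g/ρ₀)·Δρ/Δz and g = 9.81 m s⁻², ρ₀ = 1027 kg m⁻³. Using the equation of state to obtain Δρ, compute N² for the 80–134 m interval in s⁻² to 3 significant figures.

2.35 × 10⁻⁴ s⁻²

ΔT = -9.1 K, ΔS = -0.09 psu (deep − shallow).
Δρ/ρ₀ = −αΔT + βΔS = 1.365 × 10⁻³ − 7.20 × 10⁻⁵ = 1.293 × 10⁻³, so Δρ ≈ 1.328 kg m⁻³.
N² = (g/ρ₀)·Δρ/Δz = g·(Δρ/ρ₀)/Δz = 9.81 × 1.293 × 10⁻³ / 54 = 2.3489 × 10⁻⁴ s⁻² ≈ 2.35 × 10⁻⁴ s⁻².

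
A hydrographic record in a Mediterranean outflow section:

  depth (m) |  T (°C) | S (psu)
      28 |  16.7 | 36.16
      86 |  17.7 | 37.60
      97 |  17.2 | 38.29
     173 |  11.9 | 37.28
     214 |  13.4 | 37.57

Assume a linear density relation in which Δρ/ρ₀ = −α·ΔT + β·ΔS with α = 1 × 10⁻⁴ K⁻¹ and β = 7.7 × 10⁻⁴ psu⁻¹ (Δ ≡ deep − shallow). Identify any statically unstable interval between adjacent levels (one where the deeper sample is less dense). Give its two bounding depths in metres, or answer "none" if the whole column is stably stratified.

Evaluate Δρ/ρ₀ = −αΔT + βΔS across each adjacent pair:
  28–86 m: −αΔT+βΔS = −(1 × 10⁻⁴)(+1.0)+(7.7 × 10⁻⁴)(+1.44) = 1.0 × 10⁻³ → stable
  86–97 m: −αΔT+βΔS = −(1 × 10⁻⁴)(-0.5)+(7.7 × 10⁻⁴)(+0.69) = 5.8 × 10⁻⁴ → stable
  97–173 m: −αΔT+βΔS = −(1 × 10⁻⁴)(-5.3)+(7.7 × 10⁻⁴)(-1.01) = -2.5 × 10⁻⁴ → UNSTABLE
  173–214 m: −αΔT+βΔS = −(1 × 10⁻⁴)(+1.5)+(7.7 × 10⁻⁴)(+0.29) = 7.3 × 10⁻⁵ → stable
The 97–173 m interval has Δρ < 0: lighter water underlies denser water.

97–173 m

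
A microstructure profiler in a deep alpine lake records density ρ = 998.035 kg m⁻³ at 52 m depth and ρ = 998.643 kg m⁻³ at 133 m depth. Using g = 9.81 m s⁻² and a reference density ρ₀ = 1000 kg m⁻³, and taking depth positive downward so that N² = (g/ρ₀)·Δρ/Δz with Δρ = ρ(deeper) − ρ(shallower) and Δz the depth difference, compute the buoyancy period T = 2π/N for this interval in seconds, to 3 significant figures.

Δρ = 998.643 − 998.035 = 0.608 kg m⁻³ over Δz = 133 − 52 = 81 m.
N² = (9.81/1000) × (0.608/81) = 7.3636 × 10⁻⁵ s⁻².
N = √(7.3636 × 10⁻⁵) = 8.5811 × 10⁻³ rad s⁻¹, so T = 2π/N = 732.21 s ≈ 732 s.

732 s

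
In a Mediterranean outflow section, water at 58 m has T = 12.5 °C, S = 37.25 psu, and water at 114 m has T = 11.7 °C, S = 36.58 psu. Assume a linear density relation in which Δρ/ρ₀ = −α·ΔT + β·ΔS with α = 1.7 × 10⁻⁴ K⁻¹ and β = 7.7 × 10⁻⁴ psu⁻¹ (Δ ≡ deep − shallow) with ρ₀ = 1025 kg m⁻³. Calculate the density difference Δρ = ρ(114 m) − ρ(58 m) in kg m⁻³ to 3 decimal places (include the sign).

-0.389 kg m⁻³

ΔT = -0.8 K, ΔS = -0.67 psu (deep − shallow).
Δρ/ρ₀ = −(1.7 × 10⁻⁴)(-0.8) + (7.7 × 10⁻⁴)(-0.67) = -3.799 × 10⁻⁴.
Δρ = 1025 × (-3.799 × 10⁻⁴) = -0.389 kg m⁻³.
Negative Δρ: lighter below, statically unstable.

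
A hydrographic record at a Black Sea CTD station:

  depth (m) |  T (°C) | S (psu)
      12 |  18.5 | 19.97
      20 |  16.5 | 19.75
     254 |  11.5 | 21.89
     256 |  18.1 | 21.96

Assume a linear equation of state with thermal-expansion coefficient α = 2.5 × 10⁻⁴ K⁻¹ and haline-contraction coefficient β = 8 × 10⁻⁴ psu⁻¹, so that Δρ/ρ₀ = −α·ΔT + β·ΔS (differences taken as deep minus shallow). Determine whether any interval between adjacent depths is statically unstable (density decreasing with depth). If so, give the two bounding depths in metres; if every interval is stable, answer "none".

Evaluate Δρ/ρ₀ = −αΔT + βΔS across each adjacent pair:
  12–20 m: −αΔT+βΔS = −(2.5 × 10⁻⁴)(-2.0)+(8 × 10⁻⁴)(-0.22) = 3.2 × 10⁻⁴ → stable
  20–254 m: −αΔT+βΔS = −(2.5 × 10⁻⁴)(-5.0)+(8 × 10⁻⁴)(+2.14) = 3.0 × 10⁻³ → stable
  254–256 m: −αΔT+βΔS = −(2.5 × 10⁻⁴)(+6.6)+(8 × 10⁻⁴)(+0.07) = -1.6 × 10⁻³ → UNSTABLE
The 254–256 m interval has Δρ < 0: lighter water underlies denser water.

254–256 m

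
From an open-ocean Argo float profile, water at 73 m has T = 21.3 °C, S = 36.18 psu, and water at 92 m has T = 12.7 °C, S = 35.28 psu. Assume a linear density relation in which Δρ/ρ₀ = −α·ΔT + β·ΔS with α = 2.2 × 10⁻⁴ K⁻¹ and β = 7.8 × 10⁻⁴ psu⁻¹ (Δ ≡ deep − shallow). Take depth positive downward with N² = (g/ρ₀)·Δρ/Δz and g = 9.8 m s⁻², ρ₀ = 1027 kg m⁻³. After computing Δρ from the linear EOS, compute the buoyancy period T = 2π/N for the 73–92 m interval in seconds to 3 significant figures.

254 s

ΔT = -8.6 K, ΔS = -0.90 psu (deep − shallow).
Δρ/ρ₀ = −αΔT + βΔS = 1.892 × 10⁻³ − 7.02 × 10⁻⁴ = 1.19 × 10⁻³, so Δρ ≈ 1.222 kg m⁻³.
N² = (g/ρ₀)·Δρ/Δz = g·(Δρ/ρ₀)/Δz = 9.8 × 1.19 × 10⁻³ / 19 = 6.1379 × 10⁻⁴ s⁻².
N = √(6.1379 × 10⁻⁴) = 0.024775 rad s⁻¹ → T = 2π/N = 253.61 s ≈ 254 s.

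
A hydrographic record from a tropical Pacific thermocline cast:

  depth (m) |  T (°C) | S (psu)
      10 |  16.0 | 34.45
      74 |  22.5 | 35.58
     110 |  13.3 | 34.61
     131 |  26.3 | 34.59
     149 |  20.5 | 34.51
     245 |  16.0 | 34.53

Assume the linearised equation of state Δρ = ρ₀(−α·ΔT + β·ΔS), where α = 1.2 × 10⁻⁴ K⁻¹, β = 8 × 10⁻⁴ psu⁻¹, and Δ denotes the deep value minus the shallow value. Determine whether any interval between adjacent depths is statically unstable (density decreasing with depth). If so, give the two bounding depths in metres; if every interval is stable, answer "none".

110–131 m

Evaluate Δρ/ρ₀ = −αΔT + βΔS across each adjacent pair:
  10–74 m: −αΔT+βΔS = −(1.2 × 10⁻⁴)(+6.5)+(8 × 10⁻⁴)(+1.13) = 1.2 × 10⁻⁴ → stable
  74–110 m: −αΔT+βΔS = −(1.2 × 10⁻⁴)(-9.2)+(8 × 10⁻⁴)(-0.97) = 3.3 × 10⁻⁴ → stable
  110–131 m: −αΔT+βΔS = −(1.2 × 10⁻⁴)(+13.0)+(8 × 10⁻⁴)(-0.02) = -1.6 × 10⁻³ → UNSTABLE
  131–149 m: −αΔT+βΔS = −(1.2 × 10⁻⁴)(-5.8)+(8 × 10⁻⁴)(-0.08) = 6.3 × 10⁻⁴ → stable
  149–245 m: −αΔT+βΔS = −(1.2 × 10⁻⁴)(-4.5)+(8 × 10⁻⁴)(+0.02) = 5.6 × 10⁻⁴ → stable
The 110–131 m interval has Δρ < 0: lighter water underlies denser water.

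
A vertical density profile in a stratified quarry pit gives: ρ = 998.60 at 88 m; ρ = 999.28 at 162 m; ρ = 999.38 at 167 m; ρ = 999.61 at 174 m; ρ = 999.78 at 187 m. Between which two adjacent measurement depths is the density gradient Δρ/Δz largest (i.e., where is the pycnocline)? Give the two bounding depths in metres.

167–174 m

Compute the density gradient over each adjacent pair:
  88–162 m: Δρ/Δz = 0.68/74 = 9.2 × 10⁻³ kg m⁻⁴
  162–167 m: Δρ/Δz = 0.10/5 = 0.020 kg m⁻⁴
  167–174 m: Δρ/Δz = 0.23/7 = 0.033 kg m⁻⁴
  174–187 m: Δρ/Δz = 0.17/13 = 0.013 kg m⁻⁴
The largest gradient is in the 167–174 m interval — the pycnocline.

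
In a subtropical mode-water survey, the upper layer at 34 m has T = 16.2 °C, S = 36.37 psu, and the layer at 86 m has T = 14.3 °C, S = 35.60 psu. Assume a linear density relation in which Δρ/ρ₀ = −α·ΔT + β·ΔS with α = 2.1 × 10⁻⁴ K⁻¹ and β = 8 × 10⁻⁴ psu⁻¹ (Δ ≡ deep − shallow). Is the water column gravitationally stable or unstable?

unstable

ΔT = 14.3 − 16.2 = -1.9 K and ΔS = 35.60 − 36.37 = -0.77 psu (deep − shallow).
−αΔT = 3.99 × 10⁻⁴; βΔS = -6.16 × 10⁻⁴; sum Δρ/ρ₀ = -2.17 × 10⁻⁴.
Δρ/ρ₀ < 0, so Δρ < 0: deeper water is lighter → statically unstable; the column would overturn.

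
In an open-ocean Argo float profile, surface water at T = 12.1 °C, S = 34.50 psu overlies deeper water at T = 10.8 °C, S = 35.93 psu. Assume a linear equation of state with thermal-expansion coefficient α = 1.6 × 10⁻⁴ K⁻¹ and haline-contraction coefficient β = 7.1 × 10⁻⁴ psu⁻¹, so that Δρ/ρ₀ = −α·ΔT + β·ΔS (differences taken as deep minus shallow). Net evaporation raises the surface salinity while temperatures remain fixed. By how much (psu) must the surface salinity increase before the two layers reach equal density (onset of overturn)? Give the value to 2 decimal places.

Neutral buoyancy requires −α(T_deep − T_surf) + β(S_deep − S_surf′) = 0.
S_surf′ = S_deep − (α/β)·ΔT = 35.93 − (1.6 × 10⁻⁴/7.1 × 10⁻⁴)·(-1.3) = 36.2230 psu.
Increase required: 36.2230 − 34.50 = 1.7230 psu.

1.72 psu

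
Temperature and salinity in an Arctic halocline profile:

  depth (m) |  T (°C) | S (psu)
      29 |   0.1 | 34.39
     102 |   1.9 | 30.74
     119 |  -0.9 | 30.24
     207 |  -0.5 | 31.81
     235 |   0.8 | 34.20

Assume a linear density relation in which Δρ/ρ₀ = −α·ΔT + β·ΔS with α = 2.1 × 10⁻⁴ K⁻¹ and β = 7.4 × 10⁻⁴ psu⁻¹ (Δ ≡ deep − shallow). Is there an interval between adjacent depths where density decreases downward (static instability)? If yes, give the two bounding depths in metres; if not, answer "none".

Evaluate Δρ/ρ₀ = −αΔT + βΔS across each adjacent pair:
  29–102 m: −αΔT+βΔS = −(2.1 × 10⁻⁴)(+1.8)+(7.4 × 10⁻⁴)(-3.65) = -3.1 × 10⁻³ → UNSTABLE
  102–119 m: −αΔT+βΔS = −(2.1 × 10⁻⁴)(-2.8)+(7.4 × 10⁻⁴)(-0.50) = 2.2 × 10⁻⁴ → stable
  119–207 m: −αΔT+βΔS = −(2.1 × 10⁻⁴)(+0.4)+(7.4 × 10⁻⁴)(+1.57) = 1.1 × 10⁻³ → stable
  207–235 m: −αΔT+βΔS = −(2.1 × 10⁻⁴)(+1.3)+(7.4 × 10⁻⁴)(+2.39) = 1.5 × 10⁻³ → stable
The 29–102 m interval has Δρ < 0: lighter water underlies denser water.

29–102 m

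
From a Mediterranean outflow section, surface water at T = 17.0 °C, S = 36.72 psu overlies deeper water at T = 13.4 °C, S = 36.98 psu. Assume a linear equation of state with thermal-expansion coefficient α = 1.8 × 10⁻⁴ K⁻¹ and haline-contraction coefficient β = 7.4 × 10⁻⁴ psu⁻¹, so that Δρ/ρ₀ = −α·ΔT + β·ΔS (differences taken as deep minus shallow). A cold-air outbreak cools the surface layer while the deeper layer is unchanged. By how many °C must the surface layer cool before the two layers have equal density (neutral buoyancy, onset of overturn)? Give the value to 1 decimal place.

4.7 °C

Neutral buoyancy requires Δρ = 0, i.e. −α(T_deep − T_surf′) + β(S_deep − S_surf) = 0.
T_surf′ = T_deep − (β/α)·ΔS = 13.4 − (7.4 × 10⁻⁴/1.8 × 10⁻⁴)·(+0.26) = 12.331 °C.
Cooling required: 17.0 − (12.331) = 4.669 °C.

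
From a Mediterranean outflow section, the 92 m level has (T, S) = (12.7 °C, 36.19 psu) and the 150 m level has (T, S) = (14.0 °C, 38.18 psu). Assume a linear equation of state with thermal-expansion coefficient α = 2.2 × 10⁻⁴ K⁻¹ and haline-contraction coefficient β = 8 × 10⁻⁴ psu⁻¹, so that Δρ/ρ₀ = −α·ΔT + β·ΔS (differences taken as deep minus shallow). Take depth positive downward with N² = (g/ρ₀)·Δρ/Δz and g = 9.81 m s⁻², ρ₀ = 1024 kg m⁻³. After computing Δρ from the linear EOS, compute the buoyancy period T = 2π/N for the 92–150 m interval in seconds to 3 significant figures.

423 s

ΔT = +1.3 K, ΔS = +1.99 psu (deep − shallow).
Δρ/ρ₀ = −αΔT + βΔS = -2.86 × 10⁻⁴ + 1.592 × 10⁻³ = 1.306 × 10⁻³, so Δρ ≈ 1.337 kg m⁻³.
N² = (g/ρ₀)·Δρ/Δz = g·(Δρ/ρ₀)/Δz = 9.81 × 1.306 × 10⁻³ / 58 = 2.2089 × 10⁻⁴ s⁻².
N = √(2.2089 × 10⁻⁴) = 0.014862 rad s⁻¹ → T = 2π/N = 422.77 s ≈ 423 s.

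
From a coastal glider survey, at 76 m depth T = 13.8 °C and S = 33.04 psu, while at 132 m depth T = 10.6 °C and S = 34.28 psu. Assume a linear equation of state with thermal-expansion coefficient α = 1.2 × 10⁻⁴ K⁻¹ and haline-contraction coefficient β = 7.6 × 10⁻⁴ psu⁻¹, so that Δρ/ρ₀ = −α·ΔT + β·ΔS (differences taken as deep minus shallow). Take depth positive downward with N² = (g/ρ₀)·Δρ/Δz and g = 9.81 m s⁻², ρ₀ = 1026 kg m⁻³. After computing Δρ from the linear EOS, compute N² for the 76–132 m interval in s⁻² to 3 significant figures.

2.32 × 10⁻⁴ s⁻²

ΔT = -3.2 K, ΔS = +1.24 psu (deep − shallow).
Δρ/ρ₀ = −αΔT + βΔS = 3.84 × 10⁻⁴ + 9.424 × 10⁻⁴ = 1.3264 × 10⁻³, so Δρ ≈ 1.361 kg m⁻³.
N² = (g/ρ₀)·Δρ/Δz = g·(Δρ/ρ₀)/Δz = 9.81 × 1.3264 × 10⁻³ / 56 = 2.3236 × 10⁻⁴ s⁻² ≈ 2.32 × 10⁻⁴ s⁻².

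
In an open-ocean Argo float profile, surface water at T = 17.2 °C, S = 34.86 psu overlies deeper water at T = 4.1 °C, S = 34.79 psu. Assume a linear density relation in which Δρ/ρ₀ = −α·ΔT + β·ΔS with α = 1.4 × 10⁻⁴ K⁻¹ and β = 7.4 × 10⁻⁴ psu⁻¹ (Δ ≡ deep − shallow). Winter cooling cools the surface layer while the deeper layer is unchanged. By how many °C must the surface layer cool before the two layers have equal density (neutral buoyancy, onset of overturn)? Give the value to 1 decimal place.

Neutral buoyancy requires Δρ = 0, i.e. −α(T_deep − T_surf′) + β(S_deep − S_surf) = 0.
T_surf′ = T_deep − (β/α)·ΔS = 4.1 − (7.4 × 10⁻⁴/1.4 × 10⁻⁴)·(-0.07) = 4.470 °C.
Cooling required: 17.2 − (4.470) = 12.730 °C.

12.7 °C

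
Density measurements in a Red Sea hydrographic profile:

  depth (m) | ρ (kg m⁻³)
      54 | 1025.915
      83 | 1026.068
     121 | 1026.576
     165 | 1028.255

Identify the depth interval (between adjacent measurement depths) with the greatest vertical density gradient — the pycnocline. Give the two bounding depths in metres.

Compute the density gradient over each adjacent pair:
  54–83 m: Δρ/Δz = 0.153/29 = 5.3 × 10⁻³ kg m⁻⁴
  83–121 m: Δρ/Δz = 0.508/38 = 0.013 kg m⁻⁴
  121–165 m: Δρ/Δz = 1.679/44 = 0.038 kg m⁻⁴
The largest gradient is in the 121–165 m interval — the pycnocline.

121–165 m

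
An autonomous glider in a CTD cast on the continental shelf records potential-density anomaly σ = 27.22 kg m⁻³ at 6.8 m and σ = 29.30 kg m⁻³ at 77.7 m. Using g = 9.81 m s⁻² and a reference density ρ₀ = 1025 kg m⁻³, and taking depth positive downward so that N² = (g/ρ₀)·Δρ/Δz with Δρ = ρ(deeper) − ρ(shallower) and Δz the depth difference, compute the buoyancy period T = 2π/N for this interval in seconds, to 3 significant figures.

Δρ = 1029.30 − 1027.22 = 2.08 kg m⁻³ over Δz = 77.7 − 6.8 = 70.9 m.
N² = (9.81/1025) × (2.08/70.9) = 2.8078 × 10⁻⁴ s⁻².
N = √(2.8078 × 10⁻⁴) = 0.016756 rad s⁻¹, so T = 2π/N = 374.98 s ≈ 375 s.
A positive N² confirms static stability across the interval.

375 s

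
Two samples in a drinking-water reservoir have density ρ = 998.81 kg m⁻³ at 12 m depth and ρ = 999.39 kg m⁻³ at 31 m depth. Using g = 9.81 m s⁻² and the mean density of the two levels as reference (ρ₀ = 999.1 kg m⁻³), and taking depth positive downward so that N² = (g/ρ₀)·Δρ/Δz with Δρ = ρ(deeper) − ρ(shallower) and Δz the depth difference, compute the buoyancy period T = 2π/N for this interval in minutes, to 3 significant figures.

Δρ = 999.39 − 998.81 = 0.58 kg m⁻³ over Δz = 31 − 12 = 19 m.
N² = (9.81/999.1) × (0.58/19) = 2.9973 × 10⁻⁴ s⁻².
N = √(2.9973 × 10⁻⁴) = 0.017313 rad s⁻¹, so T = 2π/N = 362.92 s = 6.0487 min ≈ 6.05 min.
Since Δρ > 0 the layer is stably stratified.

6.05 min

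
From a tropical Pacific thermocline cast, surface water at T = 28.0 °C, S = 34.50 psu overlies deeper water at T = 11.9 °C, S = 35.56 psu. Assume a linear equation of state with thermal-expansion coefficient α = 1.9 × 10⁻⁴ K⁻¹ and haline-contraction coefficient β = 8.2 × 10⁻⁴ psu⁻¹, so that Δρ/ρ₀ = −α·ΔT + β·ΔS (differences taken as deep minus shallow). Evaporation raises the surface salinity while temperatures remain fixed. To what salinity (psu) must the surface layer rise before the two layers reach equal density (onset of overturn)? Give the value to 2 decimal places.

39.29 psu

Neutral buoyancy requires −α(T_deep − T_surf) + β(S_deep − S_surf′) = 0.
S_surf′ = S_deep − (α/β)·ΔT = 35.56 − (1.9 × 10⁻⁴/8.2 × 10⁻⁴)·(-16.1) = 39.2905 psu.
Increase required: 39.2905 − 34.50 = 4.7905 psu.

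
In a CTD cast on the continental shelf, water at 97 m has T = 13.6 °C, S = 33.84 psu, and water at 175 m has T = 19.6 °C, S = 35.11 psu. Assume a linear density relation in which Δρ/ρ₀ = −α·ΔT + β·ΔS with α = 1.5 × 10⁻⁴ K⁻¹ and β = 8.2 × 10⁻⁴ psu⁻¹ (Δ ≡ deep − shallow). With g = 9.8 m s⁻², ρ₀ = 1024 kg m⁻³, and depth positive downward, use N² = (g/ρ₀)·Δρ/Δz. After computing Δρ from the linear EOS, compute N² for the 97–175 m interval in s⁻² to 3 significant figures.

1.78 × 10⁻⁵ s⁻²

ΔT = +6.0 K, ΔS = +1.27 psu (deep − shallow).
Δρ/ρ₀ = −αΔT + βΔS = -9.00 × 10⁻⁴ + 1.0414 × 10⁻³ = 1.414 × 10⁻⁴, so Δρ ≈ 0.1448 kg m⁻³.
N² = (g/ρ₀)·Δρ/Δz = g·(Δρ/ρ₀)/Δz = 9.8 × 1.414 × 10⁻⁴ / 78 = 1.7766 × 10⁻⁵ s⁻² ≈ 1.78 × 10⁻⁵ s⁻².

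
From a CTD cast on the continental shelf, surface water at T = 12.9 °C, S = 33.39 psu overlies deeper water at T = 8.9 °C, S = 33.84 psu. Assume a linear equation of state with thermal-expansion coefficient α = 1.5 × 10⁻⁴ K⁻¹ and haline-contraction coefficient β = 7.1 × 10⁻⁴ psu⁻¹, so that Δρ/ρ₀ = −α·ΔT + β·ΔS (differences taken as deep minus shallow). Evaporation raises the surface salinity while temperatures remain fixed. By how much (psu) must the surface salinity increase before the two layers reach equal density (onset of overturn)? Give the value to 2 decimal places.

1.30 psu

Neutral buoyancy requires −α(T_deep − T_surf) + β(S_deep − S_surf′) = 0.
S_surf′ = S_deep − (α/β)·ΔT = 33.84 − (1.5 × 10⁻⁴/7.1 × 10⁻⁴)·(-4.0) = 34.6851 psu.
Increase required: 34.6851 − 33.39 = 1.2951 psu.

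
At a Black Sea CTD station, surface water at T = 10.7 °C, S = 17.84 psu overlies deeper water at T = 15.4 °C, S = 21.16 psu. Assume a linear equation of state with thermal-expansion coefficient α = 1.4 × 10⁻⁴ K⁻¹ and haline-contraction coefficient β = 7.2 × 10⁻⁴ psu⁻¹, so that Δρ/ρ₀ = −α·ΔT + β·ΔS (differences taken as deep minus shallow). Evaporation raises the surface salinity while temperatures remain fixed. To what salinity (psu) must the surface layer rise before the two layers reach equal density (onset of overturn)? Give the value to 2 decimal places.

20.25 psu

Neutral buoyancy requires −α(T_deep − T_surf) + β(S_deep − S_surf′) = 0.
S_surf′ = S_deep − (α/β)·ΔT = 21.16 − (1.4 × 10⁻⁴/7.2 × 10⁻⁴)·(+4.7) = 20.2461 psu.
Increase required: 20.2461 − 17.84 = 2.4061 psu.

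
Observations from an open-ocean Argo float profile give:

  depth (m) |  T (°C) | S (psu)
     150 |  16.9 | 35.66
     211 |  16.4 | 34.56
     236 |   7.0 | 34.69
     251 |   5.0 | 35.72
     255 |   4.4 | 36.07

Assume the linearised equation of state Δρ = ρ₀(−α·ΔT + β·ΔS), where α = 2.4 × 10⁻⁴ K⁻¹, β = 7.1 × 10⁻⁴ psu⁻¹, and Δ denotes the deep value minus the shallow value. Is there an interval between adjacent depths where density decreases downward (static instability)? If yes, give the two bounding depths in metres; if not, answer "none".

Evaluate Δρ/ρ₀ = −αΔT + βΔS across each adjacent pair:
  150–211 m: −αΔT+βΔS = −(2.4 × 10⁻⁴)(-0.5)+(7.1 × 10⁻⁴)(-1.10) = -6.6 × 10⁻⁴ → UNSTABLE
  211–236 m: −αΔT+βΔS = −(2.4 × 10⁻⁴)(-9.4)+(7.1 × 10⁻⁴)(+0.13) = 2.3 × 10⁻³ → stable
  236–251 m: −αΔT+βΔS = −(2.4 × 10⁻⁴)(-2.0)+(7.1 × 10⁻⁴)(+1.03) = 1.2 × 10⁻³ → stable
  251–255 m: −αΔT+βΔS = −(2.4 × 10⁻⁴)(-0.6)+(7.1 × 10⁻⁴)(+0.35) = 3.9 × 10⁻⁴ → stable
The 150–211 m interval has Δρ < 0: lighter water underlies denser water.

150–211 m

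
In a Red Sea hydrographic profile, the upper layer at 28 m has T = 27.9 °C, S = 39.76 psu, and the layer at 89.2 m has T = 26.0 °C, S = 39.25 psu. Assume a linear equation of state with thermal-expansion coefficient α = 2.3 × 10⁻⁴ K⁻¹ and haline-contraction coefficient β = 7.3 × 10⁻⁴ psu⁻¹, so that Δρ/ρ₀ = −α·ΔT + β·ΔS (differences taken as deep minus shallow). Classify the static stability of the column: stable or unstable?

stable

ΔT = 26.0 − 27.9 = -1.9 K and ΔS = 39.25 − 39.76 = -0.51 psu (deep − shallow).
−αΔT = 4.37 × 10⁻⁴; βΔS = -3.723 × 10⁻⁴; sum Δρ/ρ₀ = 6.47 × 10⁻⁵.
Δρ/ρ₀ > 0, so Δρ > 0: deeper water is denser → statically stable.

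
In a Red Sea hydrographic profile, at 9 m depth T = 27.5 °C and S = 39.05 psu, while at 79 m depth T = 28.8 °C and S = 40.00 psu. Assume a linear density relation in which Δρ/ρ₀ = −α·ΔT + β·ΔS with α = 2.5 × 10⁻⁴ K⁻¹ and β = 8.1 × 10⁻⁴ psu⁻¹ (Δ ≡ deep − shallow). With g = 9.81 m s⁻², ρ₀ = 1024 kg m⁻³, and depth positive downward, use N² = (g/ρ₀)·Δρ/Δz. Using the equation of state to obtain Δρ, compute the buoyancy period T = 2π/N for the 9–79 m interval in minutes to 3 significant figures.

ΔT = +1.3 K, ΔS = +0.95 psu (deep − shallow).
Δρ/ρ₀ = −αΔT + βΔS = -3.25 × 10⁻⁴ + 7.695 × 10⁻⁴ = 4.445 × 10⁻⁴, so Δρ ≈ 0.4552 kg m⁻³.
N² = (g/ρ₀)·Δρ/Δz = g·(Δρ/ρ₀)/Δz = 9.81 × 4.445 × 10⁻⁴ / 70 = 6.2293 × 10⁻⁵ s⁻².
N = √(6.2293 × 10⁻⁵) = 7.8926 × 10⁻³ rad s⁻¹ → T = 2π/N = 796.09 s = 13.268 min ≈ 13.3 min.

13.3 min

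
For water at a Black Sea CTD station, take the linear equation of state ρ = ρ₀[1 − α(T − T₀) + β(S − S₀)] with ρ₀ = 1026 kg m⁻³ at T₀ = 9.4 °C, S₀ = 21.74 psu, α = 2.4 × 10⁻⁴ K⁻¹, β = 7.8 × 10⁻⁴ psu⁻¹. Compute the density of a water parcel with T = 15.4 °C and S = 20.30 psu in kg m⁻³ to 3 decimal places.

T − T₀ = +6.0 K, S − S₀ = -1.44 psu.
Bracket = 1 − α·(+6.0) + β·(-1.44) = 1 + (-2.5632 × 10⁻³) = 0.9974368.
ρ = 1026 × 0.9974368 = 1023.370 kg m⁻³.

1023.370 kg m⁻³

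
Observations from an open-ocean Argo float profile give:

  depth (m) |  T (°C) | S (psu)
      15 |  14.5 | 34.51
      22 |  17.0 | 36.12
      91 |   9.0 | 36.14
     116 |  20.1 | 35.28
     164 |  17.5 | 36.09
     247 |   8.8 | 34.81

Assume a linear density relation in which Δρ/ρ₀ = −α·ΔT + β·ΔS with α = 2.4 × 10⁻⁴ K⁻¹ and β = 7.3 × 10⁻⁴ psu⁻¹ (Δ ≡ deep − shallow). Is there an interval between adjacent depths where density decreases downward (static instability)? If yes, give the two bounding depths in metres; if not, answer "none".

Evaluate Δρ/ρ₀ = −αΔT + βΔS across each adjacent pair:
  15–22 m: −αΔT+βΔS = −(2.4 × 10⁻⁴)(+2.5)+(7.3 × 10⁻⁴)(+1.61) = 5.8 × 10⁻⁴ → stable
  22–91 m: −αΔT+βΔS = −(2.4 × 10⁻⁴)(-8.0)+(7.3 × 10⁻⁴)(+0.02) = 1.9 × 10⁻³ → stable
  91–116 m: −αΔT+βΔS = −(2.4 × 10⁻⁴)(+11.1)+(7.3 × 10⁻⁴)(-0.86) = -3.3 × 10⁻³ → UNSTABLE
  116–164 m: −αΔT+βΔS = −(2.4 × 10⁻⁴)(-2.6)+(7.3 × 10⁻⁴)(+0.81) = 1.2 × 10⁻³ → stable
  164–247 m: −αΔT+βΔS = −(2.4 × 10⁻⁴)(-8.7)+(7.3 × 10⁻⁴)(-1.28) = 1.2 × 10⁻³ → stable
The 91–116 m interval has Δρ < 0: lighter water underlies denser water.

91–116 m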